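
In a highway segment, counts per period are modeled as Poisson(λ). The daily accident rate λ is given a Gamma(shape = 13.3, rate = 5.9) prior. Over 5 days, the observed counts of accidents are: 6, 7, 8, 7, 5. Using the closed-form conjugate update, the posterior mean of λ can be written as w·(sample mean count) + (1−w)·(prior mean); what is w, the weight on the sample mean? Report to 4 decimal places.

0.4587

With a Gamma(shape α, rate β) prior, the Poisson likelihood is conjugate: the posterior is Gamma(α + ΣXᵢ, β + n).
Posterior mean = (α₀+S)/(β₀+n) = [n/(β₀+n)]·(S/n) + [β₀/(β₀+n)]·(α₀/β₀), so only n and β₀ enter the weight.
Weight on data w = n/(β₀+n) = 5/(5.9+5) = 5/10.9 = 0.4587.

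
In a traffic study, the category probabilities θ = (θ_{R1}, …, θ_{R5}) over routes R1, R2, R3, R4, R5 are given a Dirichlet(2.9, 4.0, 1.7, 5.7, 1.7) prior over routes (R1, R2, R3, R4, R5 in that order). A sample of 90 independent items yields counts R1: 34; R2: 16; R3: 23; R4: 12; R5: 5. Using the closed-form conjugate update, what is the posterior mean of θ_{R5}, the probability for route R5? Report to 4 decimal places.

The Dirichlet prior is conjugate to the Multinomial likelihood: each posterior αⱼ = prior αⱼ + observed count nⱼ.
Posterior concentration: (36.9, 20.0, 24.7, 17.7, 6.7), total = 106.0.
E[θ_{R5}|data] = α_{R5}/Σα = 6.7/106.0 = 0.0632.

0.0632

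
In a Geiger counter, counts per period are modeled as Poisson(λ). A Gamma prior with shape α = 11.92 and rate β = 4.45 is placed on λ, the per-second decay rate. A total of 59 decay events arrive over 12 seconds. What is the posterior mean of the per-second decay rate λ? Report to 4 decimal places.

With a Gamma(shape α, rate β) prior, the Poisson likelihood is conjugate: the posterior is Gamma(α + ΣXᵢ, β + n).
Posterior: Gamma(α+S, β+n) = Gamma(11.92+59, 4.45+12) = Gamma(70.92, 16.45).
Posterior mean = α/β = 70.92/16.45 = 4.3112.

4.3112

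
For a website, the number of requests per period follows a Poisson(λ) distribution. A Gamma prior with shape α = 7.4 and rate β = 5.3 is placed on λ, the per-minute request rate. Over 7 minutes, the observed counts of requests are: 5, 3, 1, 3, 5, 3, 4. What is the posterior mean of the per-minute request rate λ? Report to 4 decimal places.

With a Gamma(shape α, rate β) prior, the Poisson likelihood is conjugate: the posterior is Gamma(α + ΣXᵢ, β + n).
Sum of counts S = 24 over n = 7 minutes.
Posterior: Gamma(α+S, β+n) = Gamma(7.4+24, 5.3+7) = Gamma(31.4, 12.3).
Posterior mean = α/β = 31.4/12.3 = 2.5528.

2.5528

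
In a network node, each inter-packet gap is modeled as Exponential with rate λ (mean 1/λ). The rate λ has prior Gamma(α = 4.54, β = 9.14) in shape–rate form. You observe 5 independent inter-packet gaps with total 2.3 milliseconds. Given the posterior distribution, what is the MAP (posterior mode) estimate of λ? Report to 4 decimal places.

0.7465

With a Gamma(shape α, rate β) prior on the exponential rate λ, the posterior after n observations with total T = Σxᵢ is Gamma(α+n, β+T).
Posterior: Gamma(4.54+5, 9.14+2.3) = Gamma(9.54, 11.44).
Mode = (α−1)/β = 0.7465.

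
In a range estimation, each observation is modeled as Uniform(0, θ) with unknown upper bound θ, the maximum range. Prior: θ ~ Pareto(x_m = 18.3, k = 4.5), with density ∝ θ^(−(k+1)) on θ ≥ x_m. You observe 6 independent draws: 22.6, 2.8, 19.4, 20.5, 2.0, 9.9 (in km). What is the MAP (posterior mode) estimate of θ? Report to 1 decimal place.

22.6

A Pareto(scale x_m, shape k) prior on the upper bound θ of Uniform(0, θ) is conjugate: posterior is Pareto(max(x_m, max xᵢ), k + n).
Sample maximum = 22.6; prior scale x_m = 18.3 → posterior scale = max = 22.6.
Posterior shape = 4.5 + 6 = 10.5.
The Pareto density is decreasing on [x_m, ∞), so the mode is x_m = 22.6.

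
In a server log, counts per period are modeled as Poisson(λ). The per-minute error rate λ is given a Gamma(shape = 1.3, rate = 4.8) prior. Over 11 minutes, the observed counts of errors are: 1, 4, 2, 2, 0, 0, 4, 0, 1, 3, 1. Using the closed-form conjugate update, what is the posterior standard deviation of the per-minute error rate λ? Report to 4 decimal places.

With a Gamma(shape α, rate β) prior, the Poisson likelihood is conjugate: the posterior is Gamma(α + ΣXᵢ, β + n).
Sum of counts S = 18 over n = 11 minutes.
Posterior: Gamma(α+S, β+n) = Gamma(1.3+18, 4.8+11) = Gamma(19.3, 15.8).
SD = √α/β = √19.3/15.8 = 0.2780.

0.2780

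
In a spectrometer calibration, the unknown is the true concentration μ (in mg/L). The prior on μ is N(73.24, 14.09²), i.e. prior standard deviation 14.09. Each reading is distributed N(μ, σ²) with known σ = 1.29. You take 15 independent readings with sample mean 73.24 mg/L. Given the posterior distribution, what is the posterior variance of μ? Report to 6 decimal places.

For Normal data with known variance σ², a Normal(μ₀, σ₀²) prior on μ is conjugate. Posterior precision = 1/σ₀² + n/σ²; posterior mean is the precision-weighted average of μ₀ and x̄.
σ₀² = 14.09² = 198.5281, σ² = 1.29² = 1.6641; σ² + n·σ₀² = 1.6641 + 15·198.5281 = 2979.5856.
Posterior precision = 1/σ₀² + n/σ² = 1/198.5281 + 15/1.6641 = (σ² + n·σ₀²)/(σ₀²σ²) = 2979.5856/(198.5281·1.6641); posterior variance σₙ² = σ₀²σ²/(σ² + n·σ₀²) = 198.5281·1.6641/2979.5856 = 0.110878.

0.110878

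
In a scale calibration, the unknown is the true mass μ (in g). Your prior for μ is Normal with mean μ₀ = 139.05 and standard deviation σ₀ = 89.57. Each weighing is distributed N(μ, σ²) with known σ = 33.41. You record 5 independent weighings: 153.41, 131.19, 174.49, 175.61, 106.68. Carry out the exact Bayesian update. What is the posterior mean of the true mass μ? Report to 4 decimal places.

For Normal data with known variance σ², a Normal(μ₀, σ₀²) prior on μ is conjugate. Posterior precision = 1/σ₀² + n/σ²; posterior mean is the precision-weighted average of μ₀ and x̄.
Σxᵢ = 153.41 + 131.19 + 174.49 + 175.61 + 106.68 = 741.38, so n·x̄ = 741.38.
σ₀² = 89.57² = 8022.7849, σ² = 33.41² = 1116.2281; σ² + n·σ₀² = 1116.2281 + 5·8022.7849 = 41230.1526.
Posterior mean = (μ₀/σ₀² + n·x̄/σ²)/(1/σ₀² + n/σ²) = (σ²·μ₀ + σ₀²·n·x̄)/(σ² + n·σ₀²) = (1116.2281·139.05 + 8022.7849·741.38)/41230.1526 = 6103143.786467/41230.1526 = 148.0262.

148.0262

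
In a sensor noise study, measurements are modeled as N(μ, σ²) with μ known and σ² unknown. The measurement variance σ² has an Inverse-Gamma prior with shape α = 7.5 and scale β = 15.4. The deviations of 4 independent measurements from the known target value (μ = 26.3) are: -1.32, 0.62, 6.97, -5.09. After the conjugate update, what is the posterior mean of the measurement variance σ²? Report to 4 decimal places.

6.3186

With known mean μ and an Inverse-Gamma(α, β) prior on σ², the Normal likelihood is conjugate: posterior is Inv-Gamma(α + n/2, β + Σ(xᵢ−μ)²/2).
Σ(xᵢ−μ)² = (-1.32)² + (0.62)² + (6.97)² + (-5.09)² = 76.6158.
Posterior: Inv-Gamma(7.5 + 4/2, 15.4 + 76.6158/2) = Inv-Gamma(9.50, 53.70790).
E[σ²|data] = β/(α−1) = 53.70790/8.50 = 6.3186.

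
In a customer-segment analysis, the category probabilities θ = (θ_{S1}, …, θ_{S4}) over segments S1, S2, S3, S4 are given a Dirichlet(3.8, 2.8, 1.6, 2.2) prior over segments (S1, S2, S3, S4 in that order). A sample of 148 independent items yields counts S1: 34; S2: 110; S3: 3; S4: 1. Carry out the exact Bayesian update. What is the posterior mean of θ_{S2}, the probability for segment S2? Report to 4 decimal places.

0.7121

The Dirichlet prior is conjugate to the Multinomial likelihood: each posterior αⱼ = prior αⱼ + observed count nⱼ.
Posterior concentration: (37.8, 112.8, 4.6, 3.2), total = 158.4.
E[θ_{S2}|data] = α_{S2}/Σα = 112.8/158.4 = 0.7121.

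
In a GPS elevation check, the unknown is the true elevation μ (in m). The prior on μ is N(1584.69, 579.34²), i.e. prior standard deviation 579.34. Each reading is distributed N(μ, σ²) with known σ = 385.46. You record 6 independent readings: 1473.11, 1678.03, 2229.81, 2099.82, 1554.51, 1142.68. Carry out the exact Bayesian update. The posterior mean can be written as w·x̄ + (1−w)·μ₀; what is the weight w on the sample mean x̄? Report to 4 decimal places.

0.9313

For Normal data with known variance σ², a Normal(μ₀, σ₀²) prior on μ is conjugate. Posterior precision = 1/σ₀² + n/σ²; posterior mean is the precision-weighted average of μ₀ and x̄.
σ₀² = 579.34² = 335634.8356, σ² = 385.46² = 148579.4116. Prior precision 1/σ₀² = 1/335634.8356; data precision n/σ² = 6/148579.4116.
w = (n/σ²)/(1/σ₀² + n/σ²) = n·σ₀²/(σ² + n·σ₀²) = 6·335634.8356/(148579.4116 + 6·335634.8356) = 2013809.0136/2162388.4252 = 0.9313.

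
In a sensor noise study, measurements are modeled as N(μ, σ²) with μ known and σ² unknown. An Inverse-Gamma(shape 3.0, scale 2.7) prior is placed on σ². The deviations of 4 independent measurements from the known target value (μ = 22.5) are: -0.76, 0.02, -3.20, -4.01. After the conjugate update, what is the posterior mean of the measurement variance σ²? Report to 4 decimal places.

With known mean μ and an Inverse-Gamma(α, β) prior on σ², the Normal likelihood is conjugate: posterior is Inv-Gamma(α + n/2, β + Σ(xᵢ−μ)²/2).
Σ(xᵢ−μ)² = (-0.76)² + (0.02)² + (-3.20)² + (-4.01)² = 26.8981.
Posterior: Inv-Gamma(3.0 + 4/2, 2.7 + 26.8981/2) = Inv-Gamma(5.00, 16.14905).
E[σ²|data] = β/(α−1) = 16.14905/4.00 = 4.0373.

4.0373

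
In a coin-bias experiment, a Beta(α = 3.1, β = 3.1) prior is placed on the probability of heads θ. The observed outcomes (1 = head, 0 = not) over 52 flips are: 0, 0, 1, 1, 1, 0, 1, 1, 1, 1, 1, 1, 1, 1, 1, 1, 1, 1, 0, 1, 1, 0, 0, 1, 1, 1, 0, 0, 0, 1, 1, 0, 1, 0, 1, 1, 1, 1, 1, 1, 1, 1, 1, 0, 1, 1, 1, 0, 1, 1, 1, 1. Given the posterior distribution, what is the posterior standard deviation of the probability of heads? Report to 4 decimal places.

The Beta prior is conjugate to a Binomial/Bernoulli likelihood; the update adds successes to α and failures to β.
Posterior: Beta(α+k, β+n−k) = Beta(3.1+39, 3.1+13) = Beta(42.1, 16.1).
Var = αβ/((α+β)²(α+β+1)) = 42.1·16.1/(58.2²·59.2) = 0.00338018; SD = √0.00338018 = 0.0581.

0.0581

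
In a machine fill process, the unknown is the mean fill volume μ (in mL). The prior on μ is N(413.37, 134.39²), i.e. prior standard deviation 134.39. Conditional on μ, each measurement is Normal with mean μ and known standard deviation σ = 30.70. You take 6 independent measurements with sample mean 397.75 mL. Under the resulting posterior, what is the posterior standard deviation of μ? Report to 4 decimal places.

For Normal data with known variance σ², a Normal(μ₀, σ₀²) prior on μ is conjugate. Posterior precision = 1/σ₀² + n/σ²; posterior mean is the precision-weighted average of μ₀ and x̄.
σ₀² = 134.39² = 18060.6721, σ² = 30.70² = 942.49; σ² + n·σ₀² = 942.49 + 6·18060.6721 = 109306.5226.
Posterior precision = 1/σ₀² + n/σ² = 1/18060.6721 + 6/942.49 = (σ² + n·σ₀²)/(σ₀²σ²) = 109306.5226/(18060.6721·942.49); posterior variance σₙ² = σ₀²σ²/(σ² + n·σ₀²) = 18060.6721·942.49/109306.5226 = 155.727238.
Posterior SD = √σₙ² = √(18060.6721·942.49/109306.5226) = 12.4791.

12.4791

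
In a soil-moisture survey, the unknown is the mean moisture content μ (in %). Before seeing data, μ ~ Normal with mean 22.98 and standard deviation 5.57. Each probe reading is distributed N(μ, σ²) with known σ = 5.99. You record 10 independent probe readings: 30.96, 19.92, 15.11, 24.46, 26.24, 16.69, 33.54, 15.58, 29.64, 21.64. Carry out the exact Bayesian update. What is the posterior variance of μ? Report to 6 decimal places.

3.216073

For Normal data with known variance σ², a Normal(μ₀, σ₀²) prior on μ is conjugate. Posterior precision = 1/σ₀² + n/σ²; posterior mean is the precision-weighted average of μ₀ and x̄.
σ₀² = 5.57² = 31.0249, σ² = 5.99² = 35.8801; σ² + n·σ₀² = 35.8801 + 10·31.0249 = 346.1291.
Posterior precision = 1/σ₀² + n/σ² = 1/31.0249 + 10/35.8801 = (σ² + n·σ₀²)/(σ₀²σ²) = 346.1291/(31.0249·35.8801); posterior variance σₙ² = σ₀²σ²/(σ² + n·σ₀²) = 31.0249·35.8801/346.1291 = 3.216073.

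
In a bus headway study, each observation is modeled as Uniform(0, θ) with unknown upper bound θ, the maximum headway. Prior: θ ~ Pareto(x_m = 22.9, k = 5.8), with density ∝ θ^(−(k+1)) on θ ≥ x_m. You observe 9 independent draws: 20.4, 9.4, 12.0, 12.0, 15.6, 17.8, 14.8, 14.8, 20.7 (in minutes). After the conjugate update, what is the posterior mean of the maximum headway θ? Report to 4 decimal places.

A Pareto(scale x_m, shape k) prior on the upper bound θ of Uniform(0, θ) is conjugate: posterior is Pareto(max(x_m, max xᵢ), k + n).
Sample maximum = 20.7; prior scale x_m = 22.9 → posterior scale = max = 22.9.
Posterior shape = 5.8 + 9 = 14.8.
E[θ|data] = k·x_m/(k−1) = 14.8·22.9/13.8 = 24.5594.

24.5594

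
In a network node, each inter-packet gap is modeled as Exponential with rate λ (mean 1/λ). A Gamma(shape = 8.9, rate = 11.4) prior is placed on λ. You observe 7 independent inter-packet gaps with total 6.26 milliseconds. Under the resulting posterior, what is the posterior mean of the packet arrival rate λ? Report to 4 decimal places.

With a Gamma(shape α, rate β) prior on the exponential rate λ, the posterior after n observations with total T = Σxᵢ is Gamma(α+n, β+T).
Posterior: Gamma(8.9+7, 11.4+6.26) = Gamma(15.9, 17.66).
Posterior mean of λ = α/β = 15.9/17.66 = 0.9003.

0.9003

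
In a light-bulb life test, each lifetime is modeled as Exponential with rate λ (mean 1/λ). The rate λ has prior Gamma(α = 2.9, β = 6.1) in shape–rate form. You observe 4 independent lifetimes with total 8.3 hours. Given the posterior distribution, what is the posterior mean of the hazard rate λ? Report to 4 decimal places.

With a Gamma(shape α, rate β) prior on the exponential rate λ, the posterior after n observations with total T = Σxᵢ is Gamma(α+n, β+T).
Posterior: Gamma(2.9+4, 6.1+8.3) = Gamma(6.9, 14.4).
Posterior mean of λ = α/β = 6.9/14.4 = 0.4792.

0.4792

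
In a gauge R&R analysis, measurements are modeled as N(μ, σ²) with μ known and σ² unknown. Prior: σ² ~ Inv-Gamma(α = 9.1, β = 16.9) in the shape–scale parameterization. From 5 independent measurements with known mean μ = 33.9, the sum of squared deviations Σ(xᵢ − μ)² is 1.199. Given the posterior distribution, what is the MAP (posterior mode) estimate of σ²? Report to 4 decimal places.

With known mean μ and an Inverse-Gamma(α, β) prior on σ², the Normal likelihood is conjugate: posterior is Inv-Gamma(α + n/2, β + Σ(xᵢ−μ)²/2).
Posterior: Inv-Gamma(9.1 + 5/2, 16.9 + 1.199/2) = Inv-Gamma(11.60, 17.4995).
Mode = β/(α+1) = 17.4995/12.60 = 1.3888.

1.3888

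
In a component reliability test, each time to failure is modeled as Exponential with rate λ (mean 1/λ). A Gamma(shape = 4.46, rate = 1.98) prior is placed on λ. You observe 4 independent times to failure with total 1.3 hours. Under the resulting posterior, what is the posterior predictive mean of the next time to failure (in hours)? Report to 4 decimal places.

With a Gamma(shape α, rate β) prior on the exponential rate λ, the posterior after n observations with total T = Σxᵢ is Gamma(α+n, β+T).
Posterior: Gamma(4.46+4, 1.98+1.3) = Gamma(8.46, 3.28).
The predictive distribution for the next observation is Lomax; its mean is β/(α−1) = 3.28/7.46 = 0.4397.

0.4397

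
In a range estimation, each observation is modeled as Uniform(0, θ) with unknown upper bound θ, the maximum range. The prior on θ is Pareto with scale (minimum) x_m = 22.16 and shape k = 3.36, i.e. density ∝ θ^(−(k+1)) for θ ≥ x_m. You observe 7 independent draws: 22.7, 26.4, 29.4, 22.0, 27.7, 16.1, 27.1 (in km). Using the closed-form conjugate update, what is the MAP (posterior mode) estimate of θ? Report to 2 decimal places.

29.40

A Pareto(scale x_m, shape k) prior on the upper bound θ of Uniform(0, θ) is conjugate: posterior is Pareto(max(x_m, max xᵢ), k + n).
Sample maximum = 29.4; prior scale x_m = 22.16 → posterior scale = max = 29.40.
Posterior shape = 3.36 + 7 = 10.36.
The Pareto density is decreasing on [x_m, ∞), so the mode is x_m = 29.40.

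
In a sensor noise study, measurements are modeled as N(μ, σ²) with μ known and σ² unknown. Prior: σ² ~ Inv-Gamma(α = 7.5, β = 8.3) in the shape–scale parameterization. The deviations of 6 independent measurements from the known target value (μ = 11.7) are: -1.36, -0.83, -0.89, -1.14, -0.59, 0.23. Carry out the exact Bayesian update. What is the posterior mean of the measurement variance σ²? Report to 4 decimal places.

1.1385

With known mean μ and an Inverse-Gamma(α, β) prior on σ², the Normal likelihood is conjugate: posterior is Inv-Gamma(α + n/2, β + Σ(xᵢ−μ)²/2).
Σ(xᵢ−μ)² = (-1.36)² + (-0.83)² + (-0.89)² + (-1.14)² + (-0.59)² + (0.23)² = 5.0312.
Posterior: Inv-Gamma(7.5 + 6/2, 8.3 + 5.0312/2) = Inv-Gamma(10.50, 10.81560).
E[σ²|data] = β/(α−1) = 10.81560/9.50 = 1.1385.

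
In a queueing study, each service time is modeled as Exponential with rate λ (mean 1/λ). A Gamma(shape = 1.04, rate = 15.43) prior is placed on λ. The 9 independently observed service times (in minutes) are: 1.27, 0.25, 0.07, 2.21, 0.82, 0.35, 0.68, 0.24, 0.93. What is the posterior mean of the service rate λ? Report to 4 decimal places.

With a Gamma(shape α, rate β) prior on the exponential rate λ, the posterior after n observations with total T = Σxᵢ is Gamma(α+n, β+T).
Sum of observations T = 6.82 minutes; n = 9.
Posterior: Gamma(1.04+9, 15.43+6.82) = Gamma(10.04, 22.25).
Posterior mean of λ = α/β = 10.04/22.25 = 0.4512.

0.4512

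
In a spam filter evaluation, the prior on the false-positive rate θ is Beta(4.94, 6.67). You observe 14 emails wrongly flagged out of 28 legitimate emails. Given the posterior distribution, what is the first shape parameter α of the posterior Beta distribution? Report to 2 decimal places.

The Beta prior is conjugate to a Binomial/Bernoulli likelihood; the update adds successes to α and failures to β.
Posterior: Beta(α+k, β+n−k) = Beta(4.94+14, 6.67+14) = Beta(18.94, 20.67).
Posterior α = 18.94.

18.94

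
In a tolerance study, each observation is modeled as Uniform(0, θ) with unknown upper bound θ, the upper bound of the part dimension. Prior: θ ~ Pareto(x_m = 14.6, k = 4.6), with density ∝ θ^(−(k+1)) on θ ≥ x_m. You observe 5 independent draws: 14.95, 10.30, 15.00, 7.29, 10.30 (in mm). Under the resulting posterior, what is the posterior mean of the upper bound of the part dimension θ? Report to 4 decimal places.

A Pareto(scale x_m, shape k) prior on the upper bound θ of Uniform(0, θ) is conjugate: posterior is Pareto(max(x_m, max xᵢ), k + n).
Sample maximum = 15.00; prior scale x_m = 14.6 → posterior scale = max = 15.00.
Posterior shape = 4.6 + 5 = 9.6.
E[θ|data] = k·x_m/(k−1) = 9.6·15.00/8.6 = 16.7442.

16.7442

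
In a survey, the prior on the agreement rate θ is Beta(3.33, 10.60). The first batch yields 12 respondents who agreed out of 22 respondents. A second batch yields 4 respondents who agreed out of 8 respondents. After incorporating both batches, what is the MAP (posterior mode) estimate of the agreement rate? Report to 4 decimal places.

The Beta prior is conjugate to a Binomial/Bernoulli likelihood; the update adds successes to α and failures to β.
After batch 1: Beta(3.33+12, 10.60+10) = Beta(15.33, 20.60).
After batch 2: Beta(15.33+4, 20.60+4) = Beta(19.33, 24.60).
Mode of Beta(a,b) for a,b>1 is (a−1)/(a+b−2) = 18.33/41.93 = 0.4372.

0.4372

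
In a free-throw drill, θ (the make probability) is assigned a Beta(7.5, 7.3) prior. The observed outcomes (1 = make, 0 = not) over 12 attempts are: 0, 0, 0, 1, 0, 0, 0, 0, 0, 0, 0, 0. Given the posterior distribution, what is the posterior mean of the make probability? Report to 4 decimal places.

The Beta prior is conjugate to a Binomial/Bernoulli likelihood; the update adds successes to α and failures to β.
Posterior: Beta(α+k, β+n−k) = Beta(7.5+1, 7.3+11) = Beta(8.5, 18.3).
Posterior mean = α/(α+β) = 8.5/26.8 = 0.3172.

0.3172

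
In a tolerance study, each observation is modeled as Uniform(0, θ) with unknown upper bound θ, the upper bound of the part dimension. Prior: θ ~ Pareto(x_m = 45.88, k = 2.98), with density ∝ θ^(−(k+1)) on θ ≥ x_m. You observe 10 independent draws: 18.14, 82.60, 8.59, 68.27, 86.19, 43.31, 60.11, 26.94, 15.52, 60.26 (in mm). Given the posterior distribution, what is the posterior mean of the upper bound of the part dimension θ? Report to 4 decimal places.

93.3845

A Pareto(scale x_m, shape k) prior on the upper bound θ of Uniform(0, θ) is conjugate: posterior is Pareto(max(x_m, max xᵢ), k + n).
Sample maximum = 86.19; prior scale x_m = 45.88 → posterior scale = max = 86.19.
Posterior shape = 2.98 + 10 = 12.98.
E[θ|data] = k·x_m/(k−1) = 12.98·86.19/11.98 = 93.3845.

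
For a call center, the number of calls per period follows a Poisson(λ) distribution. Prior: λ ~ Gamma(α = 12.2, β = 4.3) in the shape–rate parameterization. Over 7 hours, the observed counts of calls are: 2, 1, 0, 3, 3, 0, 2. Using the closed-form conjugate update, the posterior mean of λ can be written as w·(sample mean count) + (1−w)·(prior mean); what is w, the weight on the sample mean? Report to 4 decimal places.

With a Gamma(shape α, rate β) prior, the Poisson likelihood is conjugate: the posterior is Gamma(α + ΣXᵢ, β + n).
Posterior mean = (α₀+S)/(β₀+n) = [n/(β₀+n)]·(S/n) + [β₀/(β₀+n)]·(α₀/β₀), so only n and β₀ enter the weight.
Weight on data w = n/(β₀+n) = 7/(4.3+7) = 7/11.3 = 0.6195.

0.6195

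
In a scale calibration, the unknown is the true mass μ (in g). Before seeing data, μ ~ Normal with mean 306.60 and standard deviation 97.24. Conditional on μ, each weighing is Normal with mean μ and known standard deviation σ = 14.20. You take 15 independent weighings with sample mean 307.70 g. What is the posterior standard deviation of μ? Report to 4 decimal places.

For Normal data with known variance σ², a Normal(μ₀, σ₀²) prior on μ is conjugate. Posterior precision = 1/σ₀² + n/σ²; posterior mean is the precision-weighted average of μ₀ and x̄.
σ₀² = 97.24² = 9455.6176, σ² = 14.20² = 201.64; σ² + n·σ₀² = 201.64 + 15·9455.6176 = 142035.904.
Posterior precision = 1/σ₀² + n/σ² = 1/9455.6176 + 15/201.64 = (σ² + n·σ₀²)/(σ₀²σ²) = 142035.904/(9455.6176·201.64); posterior variance σₙ² = σ₀²σ²/(σ² + n·σ₀²) = 9455.6176·201.64/142035.904 = 13.423583.
Posterior SD = √σₙ² = √(9455.6176·201.64/142035.904) = 3.6638.

3.6638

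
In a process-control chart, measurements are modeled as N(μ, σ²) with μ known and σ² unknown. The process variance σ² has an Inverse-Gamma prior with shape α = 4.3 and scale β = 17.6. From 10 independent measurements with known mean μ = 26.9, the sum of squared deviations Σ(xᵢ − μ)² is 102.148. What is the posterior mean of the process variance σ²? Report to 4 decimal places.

With known mean μ and an Inverse-Gamma(α, β) prior on σ², the Normal likelihood is conjugate: posterior is Inv-Gamma(α + n/2, β + Σ(xᵢ−μ)²/2).
Posterior: Inv-Gamma(4.3 + 10/2, 17.6 + 102.148/2) = Inv-Gamma(9.30, 68.6740).
E[σ²|data] = β/(α−1) = 68.6740/8.30 = 8.2740.

8.2740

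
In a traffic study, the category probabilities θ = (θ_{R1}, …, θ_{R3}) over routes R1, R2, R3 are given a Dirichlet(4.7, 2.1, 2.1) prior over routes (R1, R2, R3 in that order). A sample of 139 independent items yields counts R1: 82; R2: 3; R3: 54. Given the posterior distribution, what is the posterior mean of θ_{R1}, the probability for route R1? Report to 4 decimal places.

0.5862

The Dirichlet prior is conjugate to the Multinomial likelihood: each posterior αⱼ = prior αⱼ + observed count nⱼ.
Posterior concentration: (86.7, 5.1, 56.1), total = 147.9.
E[θ_{R1}|data] = α_{R1}/Σα = 86.7/147.9 = 0.5862.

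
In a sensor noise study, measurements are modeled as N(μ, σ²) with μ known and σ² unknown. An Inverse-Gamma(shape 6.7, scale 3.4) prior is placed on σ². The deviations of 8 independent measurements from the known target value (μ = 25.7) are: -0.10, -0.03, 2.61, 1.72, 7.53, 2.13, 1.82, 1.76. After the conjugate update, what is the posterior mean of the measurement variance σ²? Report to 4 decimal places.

4.3417

With known mean μ and an Inverse-Gamma(α, β) prior on σ², the Normal likelihood is conjugate: posterior is Inv-Gamma(α + n/2, β + Σ(xᵢ−μ)²/2).
Σ(xᵢ−μ)² = (-0.10)² + (-0.03)² + (2.61)² + (1.72)² + (7.53)² + (2.13)² + (1.82)² + (1.76)² = 77.4292.
Posterior: Inv-Gamma(6.7 + 8/2, 3.4 + 77.4292/2) = Inv-Gamma(10.70, 42.11460).
E[σ²|data] = β/(α−1) = 42.11460/9.70 = 4.3417.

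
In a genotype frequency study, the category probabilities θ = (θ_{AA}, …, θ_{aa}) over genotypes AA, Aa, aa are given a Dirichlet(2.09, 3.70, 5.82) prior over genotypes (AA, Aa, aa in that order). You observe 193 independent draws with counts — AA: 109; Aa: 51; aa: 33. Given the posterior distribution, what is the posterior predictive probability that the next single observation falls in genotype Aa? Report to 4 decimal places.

0.2673

The Dirichlet prior is conjugate to the Multinomial likelihood: each posterior αⱼ = prior αⱼ + observed count nⱼ.
Posterior concentration: (111.09, 54.70, 38.82), total = 204.61.
P(next = Aa | data) = α_{Aa}/Σα = 0.2673.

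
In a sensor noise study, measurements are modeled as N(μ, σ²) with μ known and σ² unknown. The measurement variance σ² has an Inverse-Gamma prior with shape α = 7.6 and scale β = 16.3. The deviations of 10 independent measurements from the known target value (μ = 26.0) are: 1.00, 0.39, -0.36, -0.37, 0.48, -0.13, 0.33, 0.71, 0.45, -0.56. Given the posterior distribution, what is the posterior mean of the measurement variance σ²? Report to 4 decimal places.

1.5256

With known mean μ and an Inverse-Gamma(α, β) prior on σ², the Normal likelihood is conjugate: posterior is Inv-Gamma(α + n/2, β + Σ(xᵢ−μ)²/2).
Σ(xᵢ−μ)² = (1.00)² + (0.39)² + (-0.36)² + (-0.37)² + (0.48)² + (-0.13)² + (0.33)² + (0.71)² + (0.45)² + (-0.56)² = 2.7950.
Posterior: Inv-Gamma(7.6 + 10/2, 16.3 + 2.7950/2) = Inv-Gamma(12.60, 17.69750).
E[σ²|data] = β/(α−1) = 17.69750/11.60 = 1.5256.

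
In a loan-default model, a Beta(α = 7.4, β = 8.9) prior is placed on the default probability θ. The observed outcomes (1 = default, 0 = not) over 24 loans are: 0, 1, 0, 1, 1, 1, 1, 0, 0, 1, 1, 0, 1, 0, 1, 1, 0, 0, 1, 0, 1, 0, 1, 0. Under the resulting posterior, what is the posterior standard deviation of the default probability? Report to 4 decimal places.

The Beta prior is conjugate to a Binomial/Bernoulli likelihood; the update adds successes to α and failures to β.
Posterior: Beta(α+k, β+n−k) = Beta(7.4+13, 8.9+11) = Beta(20.4, 19.9).
Var = αβ/((α+β)²(α+β+1)) = 20.4·19.9/(40.3²·41.3) = 0.00605234; SD = √0.00605234 = 0.0778.

0.0778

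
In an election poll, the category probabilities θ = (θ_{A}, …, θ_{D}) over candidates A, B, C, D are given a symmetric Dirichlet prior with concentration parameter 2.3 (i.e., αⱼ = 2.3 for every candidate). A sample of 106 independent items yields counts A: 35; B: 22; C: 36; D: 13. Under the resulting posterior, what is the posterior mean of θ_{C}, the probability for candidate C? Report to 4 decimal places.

The Dirichlet prior is conjugate to the Multinomial likelihood: each posterior αⱼ = prior αⱼ + observed count nⱼ.
Posterior concentration: (37.3, 24.3, 38.3, 15.3), total = 115.2.
E[θ_{C}|data] = α_{C}/Σα = 38.3/115.2 = 0.3325.

0.3325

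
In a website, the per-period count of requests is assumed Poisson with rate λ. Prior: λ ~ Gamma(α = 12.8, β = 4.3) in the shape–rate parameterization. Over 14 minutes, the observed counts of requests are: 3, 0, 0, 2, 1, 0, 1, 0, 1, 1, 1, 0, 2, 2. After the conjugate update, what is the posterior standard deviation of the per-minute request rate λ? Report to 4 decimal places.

0.2829

With a Gamma(shape α, rate β) prior, the Poisson likelihood is conjugate: the posterior is Gamma(α + ΣXᵢ, β + n).
Sum of counts S = 14 over n = 14 minutes.
Posterior: Gamma(α+S, β+n) = Gamma(12.8+14, 4.3+14) = Gamma(26.8, 18.3).
SD = √α/β = √26.8/18.3 = 0.2829.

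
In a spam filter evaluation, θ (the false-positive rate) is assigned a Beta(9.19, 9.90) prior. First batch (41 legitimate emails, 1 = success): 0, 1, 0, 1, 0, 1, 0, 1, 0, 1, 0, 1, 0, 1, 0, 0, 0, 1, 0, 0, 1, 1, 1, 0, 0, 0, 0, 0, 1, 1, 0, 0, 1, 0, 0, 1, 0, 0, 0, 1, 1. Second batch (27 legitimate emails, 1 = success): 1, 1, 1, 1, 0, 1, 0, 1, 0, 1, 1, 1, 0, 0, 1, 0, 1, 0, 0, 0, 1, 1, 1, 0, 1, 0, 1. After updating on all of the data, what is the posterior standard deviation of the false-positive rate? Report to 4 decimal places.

The Beta prior is conjugate to a Binomial/Bernoulli likelihood; the update adds successes to α and failures to β.
After batch 1: Beta(9.19+17, 9.90+24) = Beta(26.19, 33.90).
After batch 2: Beta(26.19+16, 33.90+11) = Beta(42.19, 44.90).
Var = αβ/((α+β)²(α+β+1)) = 42.19·44.90/(87.09²·88.09) = 0.00283526; SD = √0.00283526 = 0.0532.

0.0532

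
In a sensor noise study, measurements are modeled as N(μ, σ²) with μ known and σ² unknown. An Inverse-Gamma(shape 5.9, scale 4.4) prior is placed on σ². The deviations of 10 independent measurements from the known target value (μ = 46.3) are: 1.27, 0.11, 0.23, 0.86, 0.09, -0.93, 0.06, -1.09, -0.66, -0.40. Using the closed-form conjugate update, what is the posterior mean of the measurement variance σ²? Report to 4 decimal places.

With known mean μ and an Inverse-Gamma(α, β) prior on σ², the Normal likelihood is conjugate: posterior is Inv-Gamma(α + n/2, β + Σ(xᵢ−μ)²/2).
Σ(xᵢ−μ)² = (1.27)² + (0.11)² + (0.23)² + (0.86)² + (0.09)² + (-0.93)² + (0.06)² + (-1.09)² + (-0.66)² + (-0.40)² = 5.0778.
Posterior: Inv-Gamma(5.9 + 10/2, 4.4 + 5.0778/2) = Inv-Gamma(10.90, 6.93890).
E[σ²|data] = β/(α−1) = 6.93890/9.90 = 0.7009.

0.7009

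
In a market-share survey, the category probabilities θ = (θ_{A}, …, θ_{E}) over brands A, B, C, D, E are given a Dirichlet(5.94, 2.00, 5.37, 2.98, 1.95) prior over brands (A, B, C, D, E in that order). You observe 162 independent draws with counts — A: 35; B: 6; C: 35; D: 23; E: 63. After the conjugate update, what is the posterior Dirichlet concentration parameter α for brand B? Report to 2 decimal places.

8.00

The Dirichlet prior is conjugate to the Multinomial likelihood: each posterior αⱼ = prior αⱼ + observed count nⱼ.
Posterior concentration: (40.94, 8.00, 40.37, 25.98, 64.95), total = 180.24.
α_{B} = 2.00 + 6 = 8.00.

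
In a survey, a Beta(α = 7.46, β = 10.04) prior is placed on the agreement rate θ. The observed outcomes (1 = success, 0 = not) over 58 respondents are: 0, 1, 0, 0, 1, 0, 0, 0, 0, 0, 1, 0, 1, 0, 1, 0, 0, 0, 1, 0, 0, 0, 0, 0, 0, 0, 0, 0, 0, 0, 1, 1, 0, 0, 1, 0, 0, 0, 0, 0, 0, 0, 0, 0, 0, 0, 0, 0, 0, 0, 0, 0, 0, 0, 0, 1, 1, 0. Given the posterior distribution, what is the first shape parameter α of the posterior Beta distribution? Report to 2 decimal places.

18.46

The Beta prior is conjugate to a Binomial/Bernoulli likelihood; the update adds successes to α and failures to β.
Posterior: Beta(α+k, β+n−k) = Beta(7.46+11, 10.04+47) = Beta(18.46, 57.04).
Posterior α = 18.46.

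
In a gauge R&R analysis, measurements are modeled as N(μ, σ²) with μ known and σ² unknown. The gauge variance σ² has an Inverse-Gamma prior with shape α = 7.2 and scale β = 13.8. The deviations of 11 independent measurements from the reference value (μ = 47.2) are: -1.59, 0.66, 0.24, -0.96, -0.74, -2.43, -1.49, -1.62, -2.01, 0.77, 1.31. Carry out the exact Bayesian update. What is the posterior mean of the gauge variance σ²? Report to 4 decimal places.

With known mean μ and an Inverse-Gamma(α, β) prior on σ², the Normal likelihood is conjugate: posterior is Inv-Gamma(α + n/2, β + Σ(xᵢ−μ)²/2).
Σ(xᵢ−μ)² = (-1.59)² + (0.66)² + (0.24)² + (-0.96)² + (-0.74)² + (-2.43)² + (-1.49)² + (-1.62)² + (-2.01)² + (0.77)² + (1.31)² = 21.5890.
Posterior: Inv-Gamma(7.2 + 11/2, 13.8 + 21.5890/2) = Inv-Gamma(12.70, 24.59450).
E[σ²|data] = β/(α−1) = 24.59450/11.70 = 2.1021.

2.1021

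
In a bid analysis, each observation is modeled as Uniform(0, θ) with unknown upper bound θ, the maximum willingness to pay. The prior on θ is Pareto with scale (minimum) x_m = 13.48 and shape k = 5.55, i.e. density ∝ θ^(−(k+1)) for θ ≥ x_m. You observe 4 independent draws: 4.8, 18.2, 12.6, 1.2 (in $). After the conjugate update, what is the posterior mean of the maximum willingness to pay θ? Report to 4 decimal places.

20.3287

A Pareto(scale x_m, shape k) prior on the upper bound θ of Uniform(0, θ) is conjugate: posterior is Pareto(max(x_m, max xᵢ), k + n).
Sample maximum = 18.2; prior scale x_m = 13.48 → posterior scale = max = 18.20.
Posterior shape = 5.55 + 4 = 9.55.
E[θ|data] = k·x_m/(k−1) = 9.55·18.20/8.55 = 20.3287.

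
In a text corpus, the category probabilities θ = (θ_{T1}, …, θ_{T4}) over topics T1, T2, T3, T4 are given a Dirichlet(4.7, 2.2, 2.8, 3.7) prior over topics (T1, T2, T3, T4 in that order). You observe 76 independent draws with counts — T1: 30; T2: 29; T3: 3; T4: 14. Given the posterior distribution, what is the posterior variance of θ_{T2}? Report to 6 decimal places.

The Dirichlet prior is conjugate to the Multinomial likelihood: each posterior αⱼ = prior αⱼ + observed count nⱼ.
Posterior concentration: (34.7, 31.2, 5.8, 17.7), total = 89.4.
Var[θ_j] = α_j(Σα−α_j)/((Σα)²(Σα+1)) = 31.2·58.2/(89.4²·90.4) = 0.002513.

0.002513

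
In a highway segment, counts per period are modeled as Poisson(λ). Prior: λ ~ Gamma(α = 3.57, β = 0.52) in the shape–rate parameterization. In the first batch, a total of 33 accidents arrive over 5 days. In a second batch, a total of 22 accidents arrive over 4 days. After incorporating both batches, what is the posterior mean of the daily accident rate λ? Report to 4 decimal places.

With a Gamma(shape α, rate β) prior, the Poisson likelihood is conjugate: the posterior is Gamma(α + ΣXᵢ, β + n).
After batch 1: Gamma(α+S, β+n) = Gamma(3.57+33, 0.52+5) = Gamma(36.57, 5.52).
After batch 2: Gamma(α+S, β+n) = Gamma(36.57+22, 5.52+4) = Gamma(58.57, 9.52).
Posterior mean = α/β = 58.57/9.52 = 6.1523.

6.1523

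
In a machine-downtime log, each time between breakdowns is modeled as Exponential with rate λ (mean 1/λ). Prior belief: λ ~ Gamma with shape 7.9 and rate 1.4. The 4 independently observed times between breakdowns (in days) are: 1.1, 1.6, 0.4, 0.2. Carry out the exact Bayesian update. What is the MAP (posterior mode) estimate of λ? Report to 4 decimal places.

2.3191

With a Gamma(shape α, rate β) prior on the exponential rate λ, the posterior after n observations with total T = Σxᵢ is Gamma(α+n, β+T).
Sum of observations T = 3.3 days; n = 4.
Posterior: Gamma(7.9+4, 1.4+3.3) = Gamma(11.9, 4.7).
Mode = (α−1)/β = 2.3191.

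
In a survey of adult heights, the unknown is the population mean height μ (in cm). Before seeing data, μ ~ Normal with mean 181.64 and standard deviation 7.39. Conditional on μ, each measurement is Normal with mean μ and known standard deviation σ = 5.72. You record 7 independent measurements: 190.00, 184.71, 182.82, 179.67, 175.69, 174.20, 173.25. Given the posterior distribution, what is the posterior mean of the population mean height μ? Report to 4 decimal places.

180.1740

For Normal data with known variance σ², a Normal(μ₀, σ₀²) prior on μ is conjugate. Posterior precision = 1/σ₀² + n/σ²; posterior mean is the precision-weighted average of μ₀ and x̄.
Σxᵢ = 190.00 + 184.71 + 182.82 + 179.67 + 175.69 + 174.20 + 173.25 = 1260.34, so n·x̄ = 1260.34.
σ₀² = 7.39² = 54.6121, σ² = 5.72² = 32.7184; σ² + n·σ₀² = 32.7184 + 7·54.6121 = 415.0031.
Posterior mean = (μ₀/σ₀² + n·x̄/σ²)/(1/σ₀² + n/σ²) = (σ²·μ₀ + σ₀²·n·x̄)/(σ² + n·σ₀²) = (32.7184·181.64 + 54.6121·1260.34)/415.0031 = 74772.78429/415.0031 = 180.1740.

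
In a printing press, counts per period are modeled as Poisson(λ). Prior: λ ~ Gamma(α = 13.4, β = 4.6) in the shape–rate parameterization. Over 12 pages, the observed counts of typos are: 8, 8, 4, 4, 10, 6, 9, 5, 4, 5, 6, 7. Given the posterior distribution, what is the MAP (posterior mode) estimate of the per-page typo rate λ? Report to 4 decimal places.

5.3253

With a Gamma(shape α, rate β) prior, the Poisson likelihood is conjugate: the posterior is Gamma(α + ΣXᵢ, β + n).
Sum of counts S = 76 over n = 12 pages.
Posterior: Gamma(α+S, β+n) = Gamma(13.4+76, 4.6+12) = Gamma(89.4, 16.6).
Mode of Gamma(α,β) for α≥1 is (α−1)/β = 88.4/16.6 = 5.3253.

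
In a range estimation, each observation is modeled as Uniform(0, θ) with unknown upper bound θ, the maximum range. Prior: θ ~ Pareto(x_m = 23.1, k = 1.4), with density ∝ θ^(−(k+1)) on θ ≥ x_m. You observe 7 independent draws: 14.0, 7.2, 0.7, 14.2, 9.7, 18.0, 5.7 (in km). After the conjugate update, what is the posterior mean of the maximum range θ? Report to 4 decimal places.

A Pareto(scale x_m, shape k) prior on the upper bound θ of Uniform(0, θ) is conjugate: posterior is Pareto(max(x_m, max xᵢ), k + n).
Sample maximum = 18.0; prior scale x_m = 23.1 → posterior scale = max = 23.1.
Posterior shape = 1.4 + 7 = 8.4.
E[θ|data] = k·x_m/(k−1) = 8.4·23.1/7.4 = 26.2216.

26.2216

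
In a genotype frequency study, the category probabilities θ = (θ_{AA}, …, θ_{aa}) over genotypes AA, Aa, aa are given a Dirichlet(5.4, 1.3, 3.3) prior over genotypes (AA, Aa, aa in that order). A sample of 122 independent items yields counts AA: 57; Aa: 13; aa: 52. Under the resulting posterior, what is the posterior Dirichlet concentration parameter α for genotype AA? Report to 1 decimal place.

62.4

The Dirichlet prior is conjugate to the Multinomial likelihood: each posterior αⱼ = prior αⱼ + observed count nⱼ.
Posterior concentration: (62.4, 14.3, 55.3), total = 132.0.
α_{AA} = 5.4 + 57 = 62.4.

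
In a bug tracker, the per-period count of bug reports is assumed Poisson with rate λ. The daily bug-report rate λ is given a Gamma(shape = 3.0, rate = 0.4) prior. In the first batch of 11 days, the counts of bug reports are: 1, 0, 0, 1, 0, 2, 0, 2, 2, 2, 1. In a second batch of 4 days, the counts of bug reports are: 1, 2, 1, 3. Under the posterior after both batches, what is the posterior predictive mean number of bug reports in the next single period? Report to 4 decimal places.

With a Gamma(shape α, rate β) prior, the Poisson likelihood is conjugate: the posterior is Gamma(α + ΣXᵢ, β + n).
Batch 1: sum of counts S = 11 over n = 11 days.
After batch 1: Gamma(α+S, β+n) = Gamma(3.0+11, 0.4+11) = Gamma(14.0, 11.4).
Batch 2: sum of counts S = 7 over n = 4 days.
After batch 2: Gamma(α+S, β+n) = Gamma(14.0+7, 11.4+4) = Gamma(21.0, 15.4).
The predictive distribution for one future period is NegBinom with mean α/β = 1.3636.

1.3636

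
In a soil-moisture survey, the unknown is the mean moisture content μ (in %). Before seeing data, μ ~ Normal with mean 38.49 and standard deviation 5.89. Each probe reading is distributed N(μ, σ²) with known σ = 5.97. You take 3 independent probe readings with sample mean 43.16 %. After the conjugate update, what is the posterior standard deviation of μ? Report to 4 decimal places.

2.9748

For Normal data with known variance σ², a Normal(μ₀, σ₀²) prior on μ is conjugate. Posterior precision = 1/σ₀² + n/σ²; posterior mean is the precision-weighted average of μ₀ and x̄.
σ₀² = 5.89² = 34.6921, σ² = 5.97² = 35.6409; σ² + n·σ₀² = 35.6409 + 3·34.6921 = 139.7172.
Posterior precision = 1/σ₀² + n/σ² = 1/34.6921 + 3/35.6409 = (σ² + n·σ₀²)/(σ₀²σ²) = 139.7172/(34.6921·35.6409); posterior variance σₙ² = σ₀²σ²/(σ² + n·σ₀²) = 34.6921·35.6409/139.7172 = 8.849717.
Posterior SD = √σₙ² = √(34.6921·35.6409/139.7172) = 2.9748.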